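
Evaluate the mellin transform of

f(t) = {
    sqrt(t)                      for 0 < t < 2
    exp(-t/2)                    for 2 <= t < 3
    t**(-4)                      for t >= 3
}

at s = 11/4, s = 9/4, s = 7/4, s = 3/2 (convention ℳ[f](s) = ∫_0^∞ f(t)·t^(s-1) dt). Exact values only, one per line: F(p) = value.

F(11/4) = -4*2**(3/4)*uppergamma(11/4, 3/2) + 4*3**(3/4)/45 + 32*2**(1/4)/13 + 4*2**(3/4)*uppergamma(11/4, 1)
F(9/4) = -4*2**(1/4)*uppergamma(9/4, 3/2) + 4*3**(1/4)/63 + 16*2**(3/4)/11 + 4*2**(1/4)*uppergamma(9/4, 1)
F(7/4) = -2*2**(3/4)*uppergamma(7/4, 3/2) + 4*3**(3/4)/243 + 2*2**(3/4)*uppergamma(7/4, 1) + 16*2**(1/4)/9
F(3/2) = -2*sqrt(3)*exp(-3/2) - sqrt(2)*sqrt(pi)*erfc(sqrt(6)/2) + 2*sqrt(3)/135 + sqrt(2)*sqrt(pi)*erfc(1) + 2*sqrt(2)*exp(-1) + 2

decompose at 2, 3; ℳ[f](s) sums the 3 pieces' integrals
segment 0 to 2 holds sqrt(t); add its integral
between 2 and 3 the integrand is exp(-t/2)·t^(s-1)
the [3, ∞) slice contributes ∫ t**(-4)·t^(s-1) dt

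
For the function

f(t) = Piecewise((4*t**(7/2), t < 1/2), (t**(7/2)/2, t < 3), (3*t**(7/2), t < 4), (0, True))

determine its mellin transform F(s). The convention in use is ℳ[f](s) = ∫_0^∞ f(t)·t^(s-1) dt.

integrate the 3 segments split at 1/2, 3, then add the results
on [0, 1/2): add ∫ 4*t**(7/2)·t^(s-1) dt
for t in [1/2, 3): the term is ∫ t**(7/2)/2·t^(s-1)
over [3, 4), the kernel integral of 3*t**(7/2) enters the sum

(7*2**(-s - 7/2) - 5*3**(s + 7/2) + 6*4**(s + 7/2))/(2*s + 7)
  Re(s) > -7/2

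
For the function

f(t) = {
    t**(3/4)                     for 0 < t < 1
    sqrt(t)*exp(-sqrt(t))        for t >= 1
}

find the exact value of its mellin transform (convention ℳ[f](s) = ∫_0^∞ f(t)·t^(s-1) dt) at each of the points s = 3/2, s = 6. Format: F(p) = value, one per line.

remove the power substitution first: t**(3/2) on [0, 1); t*exp(-t) on [1, ∞)
back out the shared t-power: sqrt(t) on [0, 1); exp(-t) on [1, ∞)
treat the 2 regions marked off by 1 separately and sum
segment [0, 1) carries t**(3/4); integrate it
for t in [1, ∞): the term is ∫ sqrt(t)*exp(-sqrt(t))·t^(s-1)

F(3/2) = 4/9 + 32*exp(-1)
F(6) = 4/27 + 2604122690*exp(-1)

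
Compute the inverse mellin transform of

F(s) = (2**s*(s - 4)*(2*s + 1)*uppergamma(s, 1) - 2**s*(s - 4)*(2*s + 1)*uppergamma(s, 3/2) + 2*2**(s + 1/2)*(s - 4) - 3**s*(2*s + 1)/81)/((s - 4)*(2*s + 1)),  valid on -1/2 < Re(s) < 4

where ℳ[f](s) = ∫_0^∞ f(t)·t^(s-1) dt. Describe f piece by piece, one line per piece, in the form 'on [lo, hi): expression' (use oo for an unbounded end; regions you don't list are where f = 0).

on [0, 2): sqrt(t)
on [2, 3): exp(-t/2)
on [3, oo): t**(-4)

decompose at 2, 3; ℳ[f](s) sums the 3 pieces' integrals
piece [0, 2): integrate sqrt(t) against the kernel
segment 2 to 3 holds exp(-t/2); add its integral
the [3, ∞) slice contributes ∫ t**(-4)·t^(s-1) dt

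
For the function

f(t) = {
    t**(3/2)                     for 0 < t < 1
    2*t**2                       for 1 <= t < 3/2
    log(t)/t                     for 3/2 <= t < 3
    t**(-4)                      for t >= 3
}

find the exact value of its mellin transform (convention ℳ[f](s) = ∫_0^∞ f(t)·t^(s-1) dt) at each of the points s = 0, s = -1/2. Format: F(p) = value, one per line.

F(0) = log(6**(1/3)/2) + 365/162
F(-1/2) = -1/3 - 4*sqrt(6)*log(2)/27 - 2*sqrt(3)*log(3)/27 - 106*sqrt(3)/2187 + 4*sqrt(6)*log(3)/27 + 89*sqrt(6)/81

breakpoints 1, 3/2, 3: one integral from each of the 4 segments
over [0, 1), the kernel integral of t**(3/2) enters the sum
∫ 2*t**2·t^(s-1) over [1, 3/2)
piece [3/2, 3): integrate log(t)/t against the kernel
on [3, ∞) integrate f = t**(-4) against the kernel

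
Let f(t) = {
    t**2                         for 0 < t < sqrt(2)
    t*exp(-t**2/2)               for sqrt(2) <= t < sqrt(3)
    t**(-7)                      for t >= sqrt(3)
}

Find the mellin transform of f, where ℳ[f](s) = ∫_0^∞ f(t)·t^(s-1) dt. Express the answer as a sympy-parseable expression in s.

undo the shared t-power: t on [0, sqrt(2)); exp(-t**2/2) on [sqrt(2), sqrt(3)); t**(-8) on [sqrt(3), ∞)
invert the power substitution to get sqrt(t) on [0, 2); exp(-t/2) on [2, 3); t**(-4) on [3, ∞)
breakpoints sqrt(2), sqrt(3): one integral from each of the 3 segments
segment 0 to sqrt(2) holds t**2; add its integral
the [sqrt(2), sqrt(3)) slice contributes ∫ t*exp(-t**2/2)·t^(s-1) dt
∫ over [sqrt(3), ∞) of t**(-7)·t^(s-1) joins the sum

(324*2**(s/2)*(s - 7) + 81*2**(s/2 + 1/2)*(s - 7)*(s + 2)*uppergamma(s/2 + 1/2, 1) - 81*2**(s/2 + 1/2)*(s - 7)*(s + 2)*uppergamma(s/2 + 1/2, 3/2) - 2*3**(s/2 + 1/2)*(s + 2))/(162*(s - 7)*(s + 2))
  -2 < Re(s) < 7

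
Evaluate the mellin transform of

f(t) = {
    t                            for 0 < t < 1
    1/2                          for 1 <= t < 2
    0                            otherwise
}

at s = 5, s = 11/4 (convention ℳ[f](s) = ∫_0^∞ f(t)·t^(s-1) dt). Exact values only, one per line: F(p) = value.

linearity at 1 turns ℳ[f](s) into 2 summed integrals
segment 0 to 1 holds t; add its integral
over [1, 2), the kernel integral of 1/2 enters the sum

F(5) = 49/15
F(11/4) = 14/165 + 8*2**(3/4)/11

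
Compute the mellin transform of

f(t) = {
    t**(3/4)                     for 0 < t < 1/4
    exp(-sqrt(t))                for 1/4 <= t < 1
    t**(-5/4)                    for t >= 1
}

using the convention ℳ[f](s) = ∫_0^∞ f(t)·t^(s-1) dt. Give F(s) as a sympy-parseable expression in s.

(2*2**(2*s)*(4*s - 5)*(4*s + 3)*uppergamma(2*s, 1/2) - 2*2**(2*s)*(4*s - 5)*(4*s + 3)*uppergamma(2*s, 1) - 4*2**(2*s)*(4*s + 3) + sqrt(2)*(4*s - 5))/(4**s*(4*s - 5)*(4*s + 3))
  -3/4 < Re(s) < 5/4

undo the power substitution: t**(3/2) on [0, 1/2); exp(-t) on [1/2, 1); t**(-5/2) on [1, ∞)
split f at 1/4, 1: ℳ[f](s) collects 3 kernel integrals
∫ t**(3/4)·t^(s-1) over [0, 1/4)
∫ exp(-sqrt(t))·t^(s-1) over [1/4, 1)
for t in [1, ∞): the term is ∫ t**(-5/4)·t^(s-1)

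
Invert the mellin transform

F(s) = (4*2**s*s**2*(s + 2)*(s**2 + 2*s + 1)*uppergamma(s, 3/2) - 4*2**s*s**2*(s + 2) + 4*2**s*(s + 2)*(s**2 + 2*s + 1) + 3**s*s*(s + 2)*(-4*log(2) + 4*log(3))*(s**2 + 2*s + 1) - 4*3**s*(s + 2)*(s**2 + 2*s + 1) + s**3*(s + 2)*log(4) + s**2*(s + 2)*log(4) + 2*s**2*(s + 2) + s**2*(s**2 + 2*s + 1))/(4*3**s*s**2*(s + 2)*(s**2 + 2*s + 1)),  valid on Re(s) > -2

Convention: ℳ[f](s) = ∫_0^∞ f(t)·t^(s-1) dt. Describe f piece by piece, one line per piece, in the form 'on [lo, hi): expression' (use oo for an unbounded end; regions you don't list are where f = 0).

on [0, 1/3): 9*t**2/4
on [1/3, 2/3): 3*t*log(3*t/2)/2
on [2/3, 1): log(3*t/2)
on [1, oo): exp(-3*t/2)

remove the common scale on t first: t**2/4 on [0, 1); t*log(t/2)/2 on [1, 2); log(t/2) on [2, 3); …
undo the common scale on t: t**2 on [0, 1/2); t*log(t) on [1/2, 1); log(t) on [1, 3/2); …
linearity at 1/3, 2/3, 1 turns ℳ[f](s) into 4 summed integrals
piece [0, 1/3): integrate 9*t**2/4 against the kernel
segment [1/3, 2/3) carries 3*t*log(3*t/2)/2; integrate it
segment 2/3 to 1 holds log(3*t/2); add its integral
the [1, ∞) slice contributes ∫ exp(-3*t/2)·t^(s-1) dt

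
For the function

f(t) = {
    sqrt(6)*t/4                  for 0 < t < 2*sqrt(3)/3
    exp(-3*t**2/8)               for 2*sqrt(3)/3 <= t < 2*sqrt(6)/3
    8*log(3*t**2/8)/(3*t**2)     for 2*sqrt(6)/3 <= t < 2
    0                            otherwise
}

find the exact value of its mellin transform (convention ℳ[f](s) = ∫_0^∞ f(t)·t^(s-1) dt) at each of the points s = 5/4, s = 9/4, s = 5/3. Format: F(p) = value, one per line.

the common scale on t comes off first: sqrt(6)*t/2 on [0, sqrt(3)/3); exp(-3*t**2/2) on [sqrt(3)/3, sqrt(6)/3); 2*log(3*t**2/2)/(3*t**2) on [sqrt(6)/3, 1)
back out the power substitution: sqrt(6)*sqrt(t)/2 on [0, 1/3); exp(-3*t/2) on [1/3, 2/3); 2*log(3*t/2)/(3*t) on [2/3, 1)
invert the common scale on t to get sqrt(t) on [0, 1/2); exp(-t) on [1/2, 1); log(t)/t on [1, 3/2)
summing 3 kernel integrals split by 2*sqrt(3)/3, 2*sqrt(6)/3 yields ℳ[f](s)
segment [0, 2*sqrt(3)/3) carries sqrt(6)*t/4; integrate it
∫ over [2*sqrt(3)/3, 2*sqrt(6)/3) of exp(-3*t**2/8)·t^(s-1) joins the sum
on [2*sqrt(6)/3, 2): add ∫ 8*log(3*t**2/8)/(3*t**2)·t^(s-1) dt

F(5/4) = 2**(1/4)*3**(3/8)*(-128*3**(5/8) + log(2**(48*3**(5/8))/3**(48*3**(5/8))) - 27*2**(5/8)*uppergamma(5/8, 1) + 12*sqrt(2) + 27*2**(5/8)*uppergamma(5/8, 1/2) + 192*2**(5/8))/81
F(9/4) = 4*2**(1/4)*3**(7/8)*(-832*3**(1/8) - 13*2**(1/8)*uppergamma(9/8, 1) + 2*sqrt(2) + 13*2**(1/8)*uppergamma(9/8, 1/2) + log(3**(104*3**(1/8))/2**(104*3**(1/8))) + 832*2**(1/8))/117
F(5/3) = 2**(2/3)*3**(1/6)*(-192*3**(5/6) + log(2**(32*3**(5/6))/3**(32*3**(5/6))) - 8*2**(5/6)*uppergamma(5/6, 1) + 3*sqrt(2) + 8*2**(5/6)*uppergamma(5/6, 1/2) + 288*2**(5/6))/24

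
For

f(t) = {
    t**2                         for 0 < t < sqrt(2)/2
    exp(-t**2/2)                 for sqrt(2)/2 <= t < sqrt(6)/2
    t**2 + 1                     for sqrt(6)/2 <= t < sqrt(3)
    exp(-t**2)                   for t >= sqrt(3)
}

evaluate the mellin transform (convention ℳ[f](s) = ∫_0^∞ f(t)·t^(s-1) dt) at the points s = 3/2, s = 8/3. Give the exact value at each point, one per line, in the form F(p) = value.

F(3/2) = 2**(1/4)*(-46*3**(3/4) - 42*sqrt(2)*uppergamma(3/4, 3/4) + 21*2**(3/4)*uppergamma(3/4, 3) + 6 + 42*sqrt(2)*uppergamma(3/4, 1/4) + 64*6**(3/4))/84
F(8/3) = 2**(2/3)*(-117*3**(1/3) - 112*2**(2/3)*uppergamma(4/3, 3/4) + 56*2**(1/3)*uppergamma(4/3, 3) + 6 + 112*2**(2/3)*uppergamma(4/3, 1/4) + 342*6**(1/3))/224

undo the power substitution: t on [0, 1/2); exp(-t/2) on [1/2, 3/2); t + 1 on [3/2, 3); …
linearity at sqrt(2)/2, sqrt(6)/2, sqrt(3) turns ℳ[f](s) into 4 summed integrals
on [0, sqrt(2)/2): add ∫ t**2·t^(s-1) dt
between sqrt(2)/2 and sqrt(6)/2 the integrand is exp(-t**2/2)·t^(s-1)
on [sqrt(6)/2, sqrt(3)): add ∫ (t**2 + 1)·t^(s-1) dt
between sqrt(3) and ∞ the integrand is exp(-t**2)·t^(s-1)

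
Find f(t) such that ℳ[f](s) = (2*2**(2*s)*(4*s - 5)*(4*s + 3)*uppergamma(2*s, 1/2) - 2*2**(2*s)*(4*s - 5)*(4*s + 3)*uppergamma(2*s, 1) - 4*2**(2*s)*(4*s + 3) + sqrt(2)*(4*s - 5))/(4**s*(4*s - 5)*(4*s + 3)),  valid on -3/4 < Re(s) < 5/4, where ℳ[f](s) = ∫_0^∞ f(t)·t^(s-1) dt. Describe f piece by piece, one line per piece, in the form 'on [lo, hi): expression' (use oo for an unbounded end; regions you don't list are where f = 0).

back out the power substitution: t**(3/2) on [0, 1/2); exp(-t) on [1/2, 1); t**(-5/2) on [1, ∞)
decompose at 1/4, 1; ℳ[f](s) sums the 3 pieces' integrals
between 0 and 1/4 the integrand is t**(3/4)·t^(s-1)
∫ exp(-sqrt(t))·t^(s-1) over [1/4, 1)
piece [1, ∞): integrate t**(-5/4) against the kernel

on [0, 1/4): t**(3/4)
on [1/4, 1): exp(-sqrt(t))
on [1, oo): t**(-5/4)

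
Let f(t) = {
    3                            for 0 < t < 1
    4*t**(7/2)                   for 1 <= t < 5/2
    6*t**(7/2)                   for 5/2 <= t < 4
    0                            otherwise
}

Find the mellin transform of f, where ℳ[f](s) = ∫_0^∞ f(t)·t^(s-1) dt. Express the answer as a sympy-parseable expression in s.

(12*4**(s + 7/2)*s - 4*(5/2)**(s + 7/2)*s - 2*s + 21)/(s*(2*s + 7))
  Re(s) > 0

summing 3 kernel integrals split by 1, 5/2 yields ℳ[f](s)
on [0, 1): add ∫ 3·t^(s-1) dt
piece [1, 5/2): integrate 4*t**(7/2) against the kernel
∫ 6*t**(7/2)·t^(s-1) over [5/2, 4)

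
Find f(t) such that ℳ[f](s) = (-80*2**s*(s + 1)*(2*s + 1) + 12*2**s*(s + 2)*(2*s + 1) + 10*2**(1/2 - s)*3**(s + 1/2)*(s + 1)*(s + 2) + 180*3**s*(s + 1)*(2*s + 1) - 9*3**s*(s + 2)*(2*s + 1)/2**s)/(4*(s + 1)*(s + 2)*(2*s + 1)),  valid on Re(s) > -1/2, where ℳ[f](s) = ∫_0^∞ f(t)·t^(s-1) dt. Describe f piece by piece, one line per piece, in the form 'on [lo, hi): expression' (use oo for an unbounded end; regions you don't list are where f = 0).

split f at 3/2, 2: ℳ[f](s) collects 3 kernel integrals
on [0, 3/2) integrate f = 5*sqrt(t)/2 against the kernel
on [3/2, 2): add ∫ 3*t/2·t^(s-1) dt
the [2, 3) slice contributes ∫ 5*t**2·t^(s-1) dt

on [0, 3/2): 5*sqrt(t)/2
on [3/2, 2): 3*t/2
on [2, 3): 5*t**2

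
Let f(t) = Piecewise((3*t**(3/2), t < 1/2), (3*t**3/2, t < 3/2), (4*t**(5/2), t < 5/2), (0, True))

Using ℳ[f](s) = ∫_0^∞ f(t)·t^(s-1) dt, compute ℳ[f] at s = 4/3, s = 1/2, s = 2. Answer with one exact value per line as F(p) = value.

F(4/3) = -81*2**(1/6)*3**(5/6)/46 - 9*2**(2/3)/832 + 9*2**(1/6)/68 + 729*2**(2/3)*3**(1/3)/832 + 375*2**(1/6)*5**(5/6)/46
F(1/2) = -3*sqrt(2)/112 + 81*sqrt(6)/112 + 401/24
F(2) = -9*sqrt(6)/4 + 3*sqrt(2)/56 + 363/160 + 625*sqrt(10)/36

decompose at 1/2, 3/2; ℳ[f](s) sums the 3 pieces' integrals
segment 0 to 1/2 holds 3*t**(3/2); add its integral
segment [1/2, 3/2) carries 3*t**3/2; integrate it
∫ over [3/2, 5/2) of 4*t**(5/2)·t^(s-1) joins the sum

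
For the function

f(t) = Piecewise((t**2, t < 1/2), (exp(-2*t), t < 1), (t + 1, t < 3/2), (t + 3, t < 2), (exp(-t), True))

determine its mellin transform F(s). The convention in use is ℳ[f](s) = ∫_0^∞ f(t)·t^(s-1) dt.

split f at 1/2, 1, 3/2, 2: ℳ[f](s) collects 5 kernel integrals
segment 0 to 1/2 holds t**2; add its integral
piece [1/2, 1): integrate exp(-2*t) against the kernel
[1, 3/2) adds the kernel integral of (t + 1)
the [3/2, 2) slice contributes ∫ (t + 3)·t^(s-1) dt
over [2, ∞), the kernel integral of exp(-t) enters the sum

(20*2**(2*s)*s*(s + 2) + 12*2**(2*s)*(s + 2) + 4*2**s*s*(s + 1)*(s + 2)*uppergamma(s, 2) - 8*2**s*s*(s + 2) - 4*2**s*(s + 2) - 8*3**s*s*(s + 2) - 8*3**s*(s + 2) + 4*s*(s + 1)*(s + 2)*uppergamma(s, 1) - 4*s*(s + 1)*(s + 2)*uppergamma(s, 2) + s*(s + 1))/(4*2**s*s*(s + 1)*(s + 2))
  Re(s) > -2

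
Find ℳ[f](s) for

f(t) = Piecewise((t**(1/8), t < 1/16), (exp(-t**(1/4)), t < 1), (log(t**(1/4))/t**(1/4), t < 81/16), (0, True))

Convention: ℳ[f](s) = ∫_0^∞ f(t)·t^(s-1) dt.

strip the power substitution: t**(1/4) on [0, 1/4); exp(-sqrt(t)) on [1/4, 1); log(sqrt(t))/sqrt(t) on [1, 9/4)
remove the power substitution first: sqrt(t) on [0, 1/2); exp(-t) on [1/2, 1); log(t)/t on [1, 3/2)
linearity at 1/16, 1 turns ℳ[f](s) into 3 summed integrals
for t in [0, 1/16): the term is ∫ t**(1/8)·t^(s-1)
over [1/16, 1), the kernel integral of exp(-t**(1/4)) enters the sum
over [1, 81/16), the kernel integral of log(t**(1/4))/t**(1/4) enters the sum

2**(2 - 4*s)*(16**s*(8*s + 1)*(16*s**2 - 8*s + 1)*uppergamma(4*s, 1/2) - 16**s*(8*s + 1)*(16*s**2 - 8*s + 1)*uppergamma(4*s, 1) + 16**s*(24*s + 3)/3 + 81**s*s*(8*s + 1)*(-8*log(2) + 8*log(3))/3 + 81**s*(-16*s - 2)/3 + 81**s*(8*s + 1)*(-2*log(3) + 2*log(2))/3 + sqrt(2)*(48*s**2 - 24*s + 3)/3)/((8*s + 1)*(16*s**2 - 8*s + 1))
  Re(s) > -1/8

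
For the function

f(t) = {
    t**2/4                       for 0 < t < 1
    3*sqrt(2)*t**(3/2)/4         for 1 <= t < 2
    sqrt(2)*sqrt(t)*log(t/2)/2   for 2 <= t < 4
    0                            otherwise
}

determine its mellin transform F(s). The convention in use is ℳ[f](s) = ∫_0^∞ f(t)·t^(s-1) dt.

back out the common scale on t: t**2 on [0, 1/2); 3*t**(3/2) on [1/2, 1); sqrt(t)*log(t) on [1, 2)
strip the shared t-power: t**(3/2) on [0, 1/2); 3*t on [1/2, 1); log(t) on [1, 2)
summing 3 kernel integrals split by 1, 2 yields ℳ[f](s)
piece [0, 1): integrate t**2/4 against the kernel
[1, 2) adds the kernel integral of 3*sqrt(2)*t**(3/2)/4
[2, 4) adds the kernel integral of sqrt(2)*sqrt(t)*log(t/2)/2

sqrt(2)*(16*2**(2*s)*(s + 2)*(2*s + 1)*(2*s + 3)*log(2) + 3*2**(s + 7/2)*(s + 2)*(2*s + 1)**2 + 2**(s + 9/2)*(s + 2)*(2*s + 3) - 2**(2*s + 5)*(s + 2)*(2*s + 3) + 12*(-s - 2)*(2*s + 1)**2 + sqrt(2)*(2*s + 1)**2*(2*s + 3))/(8*(s + 2)*(2*s + 1)**2*(2*s + 3))
  Re(s) > -2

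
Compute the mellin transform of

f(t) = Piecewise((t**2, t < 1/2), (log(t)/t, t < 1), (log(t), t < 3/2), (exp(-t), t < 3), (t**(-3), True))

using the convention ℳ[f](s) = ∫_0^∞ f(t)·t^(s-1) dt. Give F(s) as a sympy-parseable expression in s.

along the cuts 1/2, 1, 3/2, 3, ℳ[f](s) splits into 5 integrals
on [0, 1/2): add ∫ t**2·t^(s-1) dt
piece [1/2, 1): integrate log(t)/t against the kernel
for t in [1, 3/2): the term is ∫ log(t)·t^(s-1)
∫ over [3/2, 3) of exp(-t)·t^(s-1) joins the sum
over [3, ∞), the kernel integral of t**(-3) enters the sum

(108*2**s*s**2*(s - 3)*(s + 2)*(s**2 - 2*s + 1)*uppergamma(s, 3/2) - 108*2**s*s**2*(s - 3)*(s + 2)*(s**2 - 2*s + 1)*uppergamma(s, 3) - 108*2**s*s**2*(s - 3)*(s + 2) + 108*2**s*(s - 3)*(s + 2)*(s**2 - 2*s + 1) - 108*3**s*s*(s - 3)*(s + 2)*(s**2 - 2*s + 1)*log(2) + 108*3**s*s*(s - 3)*(s + 2)*(s**2 - 2*s + 1)*log(3) - 108*3**s*(s - 3)*(s + 2)*(s**2 - 2*s + 1) - 4*6**s*s**2*(s + 2)*(s**2 - 2*s + 1) + 216*s**3*(s - 3)*(s + 2)*log(2) - 216*s**2*(s - 3)*(s + 2)*log(2) + 216*s**2*(s - 3)*(s + 2) + 27*s**2*(s - 3)*(s**2 - 2*s + 1))/(108*2**s*s**2*(s - 3)*(s + 2)*(s**2 - 2*s + 1))
  -2 < Re(s) < 3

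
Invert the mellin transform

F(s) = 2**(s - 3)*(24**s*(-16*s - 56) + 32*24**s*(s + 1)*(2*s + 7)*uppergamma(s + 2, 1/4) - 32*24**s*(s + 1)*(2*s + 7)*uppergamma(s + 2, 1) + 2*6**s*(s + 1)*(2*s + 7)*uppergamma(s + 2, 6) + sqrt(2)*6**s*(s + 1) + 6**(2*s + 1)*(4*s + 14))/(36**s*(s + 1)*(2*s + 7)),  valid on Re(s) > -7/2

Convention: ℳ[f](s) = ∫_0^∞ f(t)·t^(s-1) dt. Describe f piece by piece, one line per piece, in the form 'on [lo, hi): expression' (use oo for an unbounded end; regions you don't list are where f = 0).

invert the common scale on t to get t**(7/2) on [0, 1/2); t**2*exp(-t/2) on [1/2, 2); t/2 on [2, 3); …
reversing the shared t-power: t**(3/2) on [0, 1/2); exp(-t/2) on [1/2, 2); 1/(2*t) on [2, 3); …
summing 4 kernel integrals split by 1/3, 4/3, 2 yields ℳ[f](s)
∫ 27*sqrt(6)*t**(7/2)/16·t^(s-1) over [0, 1/3)
[1/3, 4/3) adds the kernel integral of 9*t**2*exp(-3*t/4)/4
[4/3, 2) adds the kernel integral of 3*t/4
the [2, ∞) slice contributes ∫ 9*t**2*exp(-3*t)/4·t^(s-1) dt

on [0, 1/3): 27*sqrt(6)*t**(7/2)/16
on [1/3, 4/3): 9*t**2*exp(-3*t/4)/4
on [4/3, 2): 3*t/4
on [2, oo): 9*t**2*exp(-3*t)/4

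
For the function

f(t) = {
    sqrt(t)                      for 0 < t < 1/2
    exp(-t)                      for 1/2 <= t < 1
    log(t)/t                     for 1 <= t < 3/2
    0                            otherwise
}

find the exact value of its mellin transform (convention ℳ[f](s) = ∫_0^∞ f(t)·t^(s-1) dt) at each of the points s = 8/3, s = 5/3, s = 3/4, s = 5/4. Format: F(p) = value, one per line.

treat the 3 regions marked off by 1/2, 1 separately and sum
segment 0 to 1/2 holds sqrt(t); add its integral
for t in [1/2, 1): the term is ∫ exp(-t)·t^(s-1)
segment 1 to 3/2 holds log(t)/t; add its integral

F(8/3) = -uppergamma(8/3, 1) - 27*2**(1/3)*3**(2/3)/100 + 3*2**(5/6)/152 + 9/25 + log(3**(9*2**(1/3)*3**(2/3)/20)/2**(9*2**(1/3)*3**(2/3)/20)) + uppergamma(8/3, 1/2)
F(5/3) = -9*2**(1/3)*3**(2/3)/8 - uppergamma(5/3, 1) + 3*2**(5/6)/52 + uppergamma(5/3, 1/2) + log(3**(3*2**(1/3)*3**(2/3)/4)/2**(3*2**(1/3)*3**(2/3)/4)) + 9/4
F(3/4) = -16*2**(1/4)*3**(3/4)/3 + log(2**(4*2**(1/4)*3**(3/4)/3)/3**(4*2**(1/4)*3**(3/4)/3)) - uppergamma(3/4, 1) + 2**(3/4)/5 + uppergamma(3/4, 1/2) + 16
F(5/4) = -8*2**(3/4)*3**(1/4) - uppergamma(5/4, 1) + 2**(1/4)/7 + uppergamma(5/4, 1/2) + log(3**(2*2**(3/4)*3**(1/4))/2**(2*2**(3/4)*3**(1/4))) + 16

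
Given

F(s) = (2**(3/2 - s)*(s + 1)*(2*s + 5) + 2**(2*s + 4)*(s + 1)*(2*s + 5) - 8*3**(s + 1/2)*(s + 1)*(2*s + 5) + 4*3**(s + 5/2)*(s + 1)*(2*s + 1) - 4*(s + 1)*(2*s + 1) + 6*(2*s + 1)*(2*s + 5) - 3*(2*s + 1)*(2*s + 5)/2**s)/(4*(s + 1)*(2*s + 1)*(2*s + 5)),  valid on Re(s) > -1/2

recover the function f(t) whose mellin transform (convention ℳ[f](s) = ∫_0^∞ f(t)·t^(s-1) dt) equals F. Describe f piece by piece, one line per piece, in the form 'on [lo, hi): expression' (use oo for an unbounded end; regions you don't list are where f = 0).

on [0, 1/2): sqrt(t)/2
on [1/2, 1): 3*t/2
on [1, 3): t**(5/2)/2
on [3, 4): sqrt(t)

f breaks at 1/2, 1, 3 into 4 integrals to sum
on [0, 1/2) integrate f = sqrt(t)/2 against the kernel
segment 1/2 to 1 holds 3*t/2; add its integral
for t in [1, 3): the term is ∫ t**(5/2)/2·t^(s-1)
[3, 4) adds the kernel integral of sqrt(t)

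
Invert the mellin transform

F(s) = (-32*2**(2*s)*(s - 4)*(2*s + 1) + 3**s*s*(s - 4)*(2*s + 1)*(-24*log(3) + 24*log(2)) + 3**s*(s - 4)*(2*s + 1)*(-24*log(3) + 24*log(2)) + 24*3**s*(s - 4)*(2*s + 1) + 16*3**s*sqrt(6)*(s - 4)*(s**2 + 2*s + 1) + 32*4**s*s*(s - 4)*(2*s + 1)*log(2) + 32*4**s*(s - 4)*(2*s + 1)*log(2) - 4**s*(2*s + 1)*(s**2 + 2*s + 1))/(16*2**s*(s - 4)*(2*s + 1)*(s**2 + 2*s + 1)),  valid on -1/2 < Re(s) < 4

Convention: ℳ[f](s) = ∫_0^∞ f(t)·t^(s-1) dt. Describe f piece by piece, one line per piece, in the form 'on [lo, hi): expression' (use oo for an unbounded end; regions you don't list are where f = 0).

on [0, 3/2): sqrt(t)
on [3/2, 2): t*log(t)
on [2, oo): t**(-4)

treat the 3 regions marked off by 3/2, 2 separately and sum
piece [0, 3/2): integrate sqrt(t) against the kernel
[3/2, 2) adds the kernel integral of t*log(t)
the [2, ∞) slice contributes ∫ t**(-4)·t^(s-1) dt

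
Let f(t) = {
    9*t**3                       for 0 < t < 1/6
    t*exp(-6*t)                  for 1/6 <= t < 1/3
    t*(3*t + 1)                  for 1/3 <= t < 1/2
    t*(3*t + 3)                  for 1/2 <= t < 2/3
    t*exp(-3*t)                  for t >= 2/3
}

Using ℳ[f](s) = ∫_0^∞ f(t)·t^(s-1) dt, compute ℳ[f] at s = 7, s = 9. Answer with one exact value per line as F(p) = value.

peel off the shared t-power: 9*t**2 on [0, 1/6); exp(-6*t) on [1/6, 1/3); 3*t + 1 on [1/3, 1/2); …
strip the common scale on t: t**2 on [0, 1/2); exp(-2*t) on [1/2, 1); t + 1 on [1, 3/2); …
f breaks at 1/6, 1/3, 1/2, 2/3 into 5 integrals to sum
∫ over [0, 1/6) of 9*t**3·t^(s-1) joins the sum
between 1/6 and 1/3 the integrand is t*exp(-6*t)·t^(s-1)
the [1/3, 1/2) slice contributes ∫ t*(3*t + 1)·t^(s-1) dt
segment [1/2, 2/3) carries t*(3*t + 3); integrate it
segment [2/3, ∞) carries t*exp(-3*t); integrate it

F(7) = (4932000*E + 13477999*exp(2) + 3414960000)*exp(-2)/604661760
F(9) = (2604122400*E + 1302094759*exp(2) + 7241213675520)*exp(-2)/159630704640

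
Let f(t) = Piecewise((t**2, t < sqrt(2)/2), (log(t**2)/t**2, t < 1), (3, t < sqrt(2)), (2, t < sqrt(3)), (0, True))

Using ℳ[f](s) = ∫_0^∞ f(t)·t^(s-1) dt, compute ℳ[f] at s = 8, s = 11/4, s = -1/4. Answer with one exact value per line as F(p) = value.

F(8) = log(2)/48 + 62869/2880
F(11/4) = 2**(5/8)*(-8740*2**(3/8) + 2508*log(2) + 1368*2**(3/4) + 6787 + 4104*6**(3/8))/3762
F(-1/4) = -8*3**(7/8)/3 - 2*2**(7/8) - 8*2**(1/8)*log(2)/9 + 610*2**(1/8)/567 + 940/81

strip the power substitution: t on [0, 1/2); log(t)/t on [1/2, 1); 3 on [1, 2); …
cuts at sqrt(2)/2, 1, sqrt(2): linearity sums the 4 kernel integrals
segment [0, sqrt(2)/2) carries t**2; integrate it
[sqrt(2)/2, 1) adds the kernel integral of log(t**2)/t**2
∫ 3·t^(s-1) over [1, sqrt(2))
for t in [sqrt(2), sqrt(3)): the term is ∫ 2·t^(s-1)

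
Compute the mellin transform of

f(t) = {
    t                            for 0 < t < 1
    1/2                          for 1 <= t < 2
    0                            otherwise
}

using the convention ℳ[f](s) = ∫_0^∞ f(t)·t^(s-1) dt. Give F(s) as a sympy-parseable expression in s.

(2**s*(s + 1) + s - 1)/(2*s*(s + 1))
  Re(s) > -1

breakpoints 1: one integral from each of the 2 segments
∫ t·t^(s-1) over [0, 1)
over [1, 2), the kernel integral of 1/2 enters the sum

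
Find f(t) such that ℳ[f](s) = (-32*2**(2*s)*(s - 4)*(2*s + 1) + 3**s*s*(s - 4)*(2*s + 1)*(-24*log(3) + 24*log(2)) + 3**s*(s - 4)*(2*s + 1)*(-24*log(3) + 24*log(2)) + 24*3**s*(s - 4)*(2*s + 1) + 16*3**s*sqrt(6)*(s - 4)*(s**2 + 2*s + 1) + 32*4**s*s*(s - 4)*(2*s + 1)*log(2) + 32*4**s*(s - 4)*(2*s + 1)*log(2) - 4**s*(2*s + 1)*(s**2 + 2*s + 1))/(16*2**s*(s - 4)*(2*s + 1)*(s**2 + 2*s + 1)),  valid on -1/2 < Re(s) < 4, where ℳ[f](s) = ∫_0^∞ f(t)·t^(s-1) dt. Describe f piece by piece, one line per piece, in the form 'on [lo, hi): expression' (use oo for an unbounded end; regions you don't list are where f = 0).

on [0, 3/2): sqrt(t)
on [3/2, 2): t*log(t)
on [2, oo): t**(-4)

f breaks at 3/2, 2 into 3 integrals to sum
on [0, 3/2): add ∫ sqrt(t)·t^(s-1) dt
segment [3/2, 2) carries t*log(t); integrate it
on [2, ∞): add ∫ t**(-4)·t^(s-1) dt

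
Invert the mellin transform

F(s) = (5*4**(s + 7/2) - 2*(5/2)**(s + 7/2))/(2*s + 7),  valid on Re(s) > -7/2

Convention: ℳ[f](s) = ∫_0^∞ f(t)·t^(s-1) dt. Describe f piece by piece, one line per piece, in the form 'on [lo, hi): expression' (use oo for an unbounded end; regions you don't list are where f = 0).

decompose at 5/2; ℳ[f](s) sums the 2 pieces' integrals
for t in [0, 5/2): the term is ∫ 3*t**(7/2)/2·t^(s-1)
segment 5/2 to 4 holds 5*t**(7/2)/2; add its integral

on [0, 5/2): 3*t**(7/2)/2
on [5/2, 4): 5*t**(7/2)/2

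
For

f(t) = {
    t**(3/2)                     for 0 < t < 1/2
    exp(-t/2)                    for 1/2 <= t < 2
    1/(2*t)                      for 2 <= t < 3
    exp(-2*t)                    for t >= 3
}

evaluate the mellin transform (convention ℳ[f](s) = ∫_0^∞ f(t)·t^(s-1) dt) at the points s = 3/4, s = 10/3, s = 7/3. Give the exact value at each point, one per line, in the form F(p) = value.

slice at 1/2, 2, 3, transform all 4 pieces, and sum them
∫ t**(3/2)·t^(s-1) over [0, 1/2)
segment 1/2 to 2 holds exp(-t/2); add its integral
the [2, 3) slice contributes ∫ 1/(2*t)·t^(s-1) dt
segment 3 to ∞ holds exp(-2*t); add its integral

F(3/4) = -2*3**(3/4)/3 - 2**(3/4)*uppergamma(3/4, 1) + 2**(1/4)*uppergamma(3/4, 6)/2 + 2**(3/4)*uppergamma(3/4, 1/4) + 19*2**(3/4)/18
F(10/3) = -8*2**(1/3)*uppergamma(10/3, 1) - 6*2**(1/3)/7 + 3*2**(1/6)/464 + 2**(2/3)*uppergamma(10/3, 6)/16 + 27*3**(1/3)/14 + 8*2**(1/3)*uppergamma(10/3, 1/4)
F(7/3) = -4*2**(1/3)*uppergamma(7/3, 1) - 3*2**(1/3)/4 + 2**(2/3)*uppergamma(7/3, 6)/8 + 3*2**(1/6)/184 + 9*3**(1/3)/8 + 4*2**(1/3)*uppergamma(7/3, 1/4)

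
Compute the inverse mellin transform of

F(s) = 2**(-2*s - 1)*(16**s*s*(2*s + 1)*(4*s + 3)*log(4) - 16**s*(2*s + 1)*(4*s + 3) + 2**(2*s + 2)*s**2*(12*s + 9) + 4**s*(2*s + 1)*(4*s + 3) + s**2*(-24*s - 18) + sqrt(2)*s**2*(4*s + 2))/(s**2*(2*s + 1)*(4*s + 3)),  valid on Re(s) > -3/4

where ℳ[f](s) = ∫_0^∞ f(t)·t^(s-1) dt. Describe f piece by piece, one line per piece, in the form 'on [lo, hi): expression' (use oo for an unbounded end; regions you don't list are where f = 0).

reversing the power substitution: t**(3/2) on [0, 1/2); 3*t on [1/2, 1); log(t) on [1, 2)
slice at 1/4, 1, transform all 3 pieces, and sum them
segment 0 to 1/4 holds t**(3/4); add its integral
for t in [1/4, 1): the term is ∫ 3*sqrt(t)·t^(s-1)
for t in [1, 4): the term is ∫ log(sqrt(t))·t^(s-1)

on [0, 1/4): t**(3/4)
on [1/4, 1): 3*sqrt(t)
on [1, 4): log(sqrt(t))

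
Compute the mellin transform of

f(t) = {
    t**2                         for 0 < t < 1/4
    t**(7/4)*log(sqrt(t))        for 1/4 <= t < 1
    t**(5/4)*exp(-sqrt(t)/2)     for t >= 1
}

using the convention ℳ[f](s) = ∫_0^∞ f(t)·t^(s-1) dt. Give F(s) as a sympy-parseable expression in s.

2**(-2*s - 9/2)*(2**(2*s + 15/2)*(-s - 2) + 2**(4*s + 8)*(s + 2)*(16*s + (4*s + 5)**2 + 24)*uppergamma(2*s + 5/2, 1/2) + 16*s + 8*(s + 2)*(4*s + 5)*log(2) + 16*(s + 2)*log(2) + sqrt(2)*(16*s + (4*s + 5)**2 + 24) + 32)/((s + 2)*(16*s + (4*s + 5)**2 + 24))
  Re(s) > -2

undo the shared t-power: t on [0, 1/4); t**(3/4)*log(sqrt(t)) on [1/4, 1); t**(1/4)*exp(-sqrt(t)/2) on [1, ∞)
remove the power substitution first: t**2 on [0, 1/2); t**(3/2)*log(t) on [1/2, 1); sqrt(t)*exp(-t/2) on [1, ∞)
reversing the shared t-power: t**(3/2) on [0, 1/2); t*log(t) on [1/2, 1); exp(-t/2) on [1, ∞)
slice at 1/4, 1, transform all 3 pieces, and sum them
∫ t**2·t^(s-1) over [0, 1/4)
piece [1/4, 1): integrate t**(7/4)*log(sqrt(t)) against the kernel
for t in [1, ∞): the term is ∫ t**(5/4)*exp(-sqrt(t)/2)·t^(s-1)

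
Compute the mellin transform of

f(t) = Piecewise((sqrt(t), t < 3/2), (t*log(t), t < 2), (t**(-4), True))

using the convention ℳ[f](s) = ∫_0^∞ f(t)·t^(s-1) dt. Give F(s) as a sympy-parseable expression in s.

(-32*2**(2*s)*(s - 4)*(2*s + 1) + 3**s*s*(s - 4)*(2*s + 1)*(-24*log(3) + 24*log(2)) + 3**s*(s - 4)*(2*s + 1)*(-24*log(3) + 24*log(2)) + 24*3**s*(s - 4)*(2*s + 1) + 16*3**s*sqrt(6)*(s - 4)*(s**2 + 2*s + 1) + 32*4**s*s*(s - 4)*(2*s + 1)*log(2) + 32*4**s*(s - 4)*(2*s + 1)*log(2) - 4**s*(2*s + 1)*(s**2 + 2*s + 1))/(16*2**s*(s - 4)*(2*s + 1)*(s**2 + 2*s + 1))
  -1/2 < Re(s) < 4

decompose at 3/2, 2; ℳ[f](s) sums the 3 pieces' integrals
between 0 and 3/2 the integrand is sqrt(t)·t^(s-1)
over [3/2, 2), the kernel integral of t*log(t) enters the sum
∫ t**(-4)·t^(s-1) over [2, ∞)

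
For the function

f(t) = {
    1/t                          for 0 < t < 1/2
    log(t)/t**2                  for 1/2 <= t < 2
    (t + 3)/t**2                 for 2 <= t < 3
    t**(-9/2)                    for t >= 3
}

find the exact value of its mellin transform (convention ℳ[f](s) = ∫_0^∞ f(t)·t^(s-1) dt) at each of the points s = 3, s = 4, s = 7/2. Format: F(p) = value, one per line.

undo the shared t-power: 1 on [0, 1/2); log(t)/t on [1/2, 2); (t + 3)/t on [2, 3); …
strip the shared t-power: t on [0, 1/2); log(t) on [1/2, 2); t + 3 on [2, 3); …
breakpoints 1/2, 2, 3: one integral from each of the 4 segments
on [0, 1/2) integrate f = 1/t against the kernel
for t in [1/2, 2): the term is ∫ log(t)/t**2·t^(s-1)
[2, 3) adds the kernel integral of (t + 3)/t**2
on [3, ∞) integrate f = t**(-9/2) against the kernel

F(3) = 2*sqrt(3)/27 + 5*log(2)/2 + 33/8
F(4) = 2*sqrt(3)/3 + 17*log(2)/8 + 207/16
F(7/2) = sqrt(2)*(-1139 + 30*sqrt(2) + 270*log(2) + 864*sqrt(6))/180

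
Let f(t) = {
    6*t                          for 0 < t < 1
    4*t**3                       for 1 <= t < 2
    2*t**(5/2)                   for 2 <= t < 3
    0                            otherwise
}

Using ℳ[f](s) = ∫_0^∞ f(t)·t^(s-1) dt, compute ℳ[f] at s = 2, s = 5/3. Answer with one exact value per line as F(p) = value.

F(2) = -64*sqrt(2)/9 + 134/5 + 36*sqrt(3)
F(5/3) = -192*2**(1/6)/25 + 39/28 + 96*2**(2/3)/7 + 972*3**(1/6)/25

f breaks at 1, 2 into 3 integrals to sum
on [0, 1) integrate f = 6*t against the kernel
segment 1 to 2 holds 4*t**3; add its integral
piece [2, 3): integrate 2*t**(5/2) against the kernel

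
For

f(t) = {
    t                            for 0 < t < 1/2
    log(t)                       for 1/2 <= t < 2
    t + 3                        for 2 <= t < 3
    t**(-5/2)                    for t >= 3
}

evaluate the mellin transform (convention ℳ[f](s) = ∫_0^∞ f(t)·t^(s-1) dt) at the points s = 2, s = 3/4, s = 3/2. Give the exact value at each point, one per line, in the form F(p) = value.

slice at 1/2, 2, 3, transform all 4 pieces, and sum them
segment [0, 1/2) carries t; integrate it
on [1/2, 2): add ∫ log(t)·t^(s-1) dt
the [2, 3) slice contributes ∫ (t + 3)·t^(s-1) dt
segment [3, ∞) carries t**(-5/2); integrate it

F(2) = 2*sqrt(3)/3 + 17*log(2)/8 + 207/16
F(3/4) = 2**(1/4)*(-436*sqrt(2) + 2*2**(3/4)*3**(1/4) + 65 + log(2**(42 + 84*sqrt(2))) + 180*6**(3/4))/63
F(3/2) = sqrt(2)*(-1139 + 30*sqrt(2) + 270*log(2) + 864*sqrt(6))/180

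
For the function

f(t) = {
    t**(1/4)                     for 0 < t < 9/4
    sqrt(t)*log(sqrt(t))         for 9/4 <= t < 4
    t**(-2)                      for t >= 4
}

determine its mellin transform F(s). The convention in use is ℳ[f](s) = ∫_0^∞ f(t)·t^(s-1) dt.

back out the power substitution: sqrt(t) on [0, 3/2); t*log(t) on [3/2, 2); t**(-4) on [2, ∞)
the 3 pieces separated at 9/4, 4 each add one integral
segment [0, 9/4) carries t**(1/4); integrate it
between 9/4 and 4 the integrand is sqrt(t)*log(sqrt(t))·t^(s-1)
∫ t**(-2)·t^(s-1) over [4, ∞)

(64*2**(4*s)*s*(2*s - 4)*(4*s + 1)*log(2) - 32*2**(4*s)*(2*s - 4)*(4*s + 1) + 32*2**(4*s)*(2*s - 4)*(4*s + 1)*log(2) - 2**(4*s)*(4*s + 1)*(4*s**2 + 4*s + 1) - 48*3**(2*s)*s*(2*s - 4)*(4*s + 1)*log(3) + 48*3**(2*s)*s*(2*s - 4)*(4*s + 1)*log(2) - 24*3**(2*s)*(2*s - 4)*(4*s + 1)*log(3) + 24*3**(2*s)*(2*s - 4)*(4*s + 1)*log(2) + 24*3**(2*s)*(2*s - 4)*(4*s + 1) + 16*3**(2*s)*sqrt(6)*(2*s - 4)*(4*s**2 + 4*s + 1))/(8*2**(2*s)*(2*s - 4)*(4*s + 1)*(4*s**2 + 4*s + 1))
  -1/4 < Re(s) < 2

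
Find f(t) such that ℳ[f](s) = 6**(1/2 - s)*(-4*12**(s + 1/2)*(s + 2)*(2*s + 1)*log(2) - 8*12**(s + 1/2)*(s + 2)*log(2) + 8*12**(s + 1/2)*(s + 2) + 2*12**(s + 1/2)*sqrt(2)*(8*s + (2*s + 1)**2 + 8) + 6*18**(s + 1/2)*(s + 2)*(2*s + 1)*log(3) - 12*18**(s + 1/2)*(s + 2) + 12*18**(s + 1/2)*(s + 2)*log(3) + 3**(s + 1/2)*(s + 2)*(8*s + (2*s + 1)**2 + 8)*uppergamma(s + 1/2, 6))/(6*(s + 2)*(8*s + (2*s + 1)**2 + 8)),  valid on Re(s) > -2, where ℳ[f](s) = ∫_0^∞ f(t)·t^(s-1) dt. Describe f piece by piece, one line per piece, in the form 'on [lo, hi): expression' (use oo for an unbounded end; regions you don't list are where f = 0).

on [0, 2): t**2
on [2, 3): t**(3/2)*log(t)
on [3, oo): sqrt(t)*exp(-2*t)

the shared t-power comes off first: t**(3/2) on [0, 2); t*log(t) on [2, 3); exp(-2*t) on [3, ∞)
cuts at 2, 3: linearity sums the 3 kernel integrals
on [0, 2) integrate f = t**2 against the kernel
between 2 and 3 the integrand is t**(3/2)*log(t)·t^(s-1)
∫ over [3, ∞) of sqrt(t)*exp(-2*t)·t^(s-1) joins the sum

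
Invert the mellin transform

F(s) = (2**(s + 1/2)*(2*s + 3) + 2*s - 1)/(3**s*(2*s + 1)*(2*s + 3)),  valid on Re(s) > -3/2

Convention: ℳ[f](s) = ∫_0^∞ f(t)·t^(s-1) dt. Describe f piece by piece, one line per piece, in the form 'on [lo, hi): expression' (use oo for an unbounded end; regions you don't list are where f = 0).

on [0, 1/3): 3*sqrt(3)*t**(3/2)
on [1/3, 2/3): sqrt(3)*sqrt(t)/2

strip the common scale on t: t**(3/2) on [0, 1); sqrt(t)/2 on [1, 2)
undo the shared t-power: t on [0, 1); 1/2 on [1, 2)
along the cuts 1/3, ℳ[f](s) splits into 2 integrals
the [0, 1/3) slice contributes ∫ 3*sqrt(3)*t**(3/2)·t^(s-1) dt
∫ sqrt(3)*sqrt(t)/2·t^(s-1) over [1/3, 2/3)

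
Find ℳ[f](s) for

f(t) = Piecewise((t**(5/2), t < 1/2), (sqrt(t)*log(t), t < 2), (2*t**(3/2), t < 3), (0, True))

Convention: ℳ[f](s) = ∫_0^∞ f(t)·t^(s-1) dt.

strip the shared t-power: t**2 on [0, 1/2); log(t) on [1/2, 2); 2*t on [2, 3)
f breaks at 1/2, 2 into 3 integrals to sum
on [0, 1/2) integrate f = t**(5/2) against the kernel
on [1/2, 2) integrate f = sqrt(t)*log(t) against the kernel
piece [2, 3): integrate 2*t**(3/2) against the kernel

2**(-s - 3/2)*(-2**(2*s + 4)*(2*s + 3)*(2*s + 5) + 2**(2*s + 5)*(-2*s - 5)*(2*s + 1)**2 + 8*4**s*(2*s + 1)*(2*s + 3)*(2*s + 5)*log(2) + 6**(s + 3/2)*(2*s + 1)**2*(8*s + 20) + (2*s + 1)**2*(2*s + 3) + 4*(2*s + 1)*(2*s + 3)*(2*s + 5)*log(2) + 8*(2*s + 3)*(2*s + 5))/((2*s + 1)**2*(2*s + 3)*(2*s + 5))
  Re(s) > -5/2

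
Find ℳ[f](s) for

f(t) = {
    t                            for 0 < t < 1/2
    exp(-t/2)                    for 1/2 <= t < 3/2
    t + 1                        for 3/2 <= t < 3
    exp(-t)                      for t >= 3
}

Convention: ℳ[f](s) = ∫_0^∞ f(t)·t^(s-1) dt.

slice at 1/2, 3/2, 3, transform all 4 pieces, and sum them
between 0 and 1/2 the integrand is t·t^(s-1)
piece [1/2, 3/2): integrate exp(-t/2) against the kernel
piece [3/2, 3): integrate (t + 1) against the kernel
∫ exp(-t)·t^(s-1) over [3, ∞)

(2*2**s*s*(s + 1)*uppergamma(s, 3) - 5*3**s*s - 2*3**s + 2*4**s*s*(s + 1)*uppergamma(s, 1/4) - 2*4**s*s*(s + 1)*uppergamma(s, 3/4) + 8*6**s*s + 2*6**s + s)/(2*2**s*s*(s + 1))
  Re(s) > -1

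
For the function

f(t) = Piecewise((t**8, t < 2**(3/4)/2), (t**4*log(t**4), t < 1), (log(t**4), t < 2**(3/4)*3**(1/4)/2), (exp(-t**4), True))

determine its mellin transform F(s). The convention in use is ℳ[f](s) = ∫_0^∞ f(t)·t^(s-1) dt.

(2**(3/4)/2)**s*(2**(s/4)*s**2*(s + 8)*(s**2 + 8*s + 16)*uppergamma(s/4, 3/2) - 16*2**(s/4)*s**2*(s + 8) + 16*2**(s/4)*(s + 8)*(s**2 + 8*s + 16) + 3**(s/4)*s*(s + 8)*(-4*log(2) + 4*log(3))*(s**2 + 8*s + 16) - 16*3**(s/4)*(s + 8)*(s**2 + 8*s + 16) + s**3*(s + 8)*log(4) + 8*s**2*(s + 8)*log(2) + 8*s**2*(s + 8) + s**2*(s**2 + 8*s + 16))/(4*s**2*(s + 8)*(s**2 + 8*s + 16))
  Re(s) > -8

remove the power substitution first: t**4 on [0, sqrt(2)/2); t**2*log(t**2) on [sqrt(2)/2, 1); log(t**2) on [1, sqrt(6)/2); …
remove the power substitution first: t**2 on [0, 1/2); t*log(t) on [1/2, 1); log(t) on [1, 3/2); …
the 4 pieces separated at 2**(3/4)/2, 1, 2**(3/4)*3**(1/4)/2 each add one integral
on [0, 2**(3/4)/2): add ∫ t**8·t^(s-1) dt
[2**(3/4)/2, 1) adds the kernel integral of t**4*log(t**4)
[1, 2**(3/4)*3**(1/4)/2) adds the kernel integral of log(t**4)
[2**(3/4)*3**(1/4)/2, ∞) adds the kernel integral of exp(-t**4)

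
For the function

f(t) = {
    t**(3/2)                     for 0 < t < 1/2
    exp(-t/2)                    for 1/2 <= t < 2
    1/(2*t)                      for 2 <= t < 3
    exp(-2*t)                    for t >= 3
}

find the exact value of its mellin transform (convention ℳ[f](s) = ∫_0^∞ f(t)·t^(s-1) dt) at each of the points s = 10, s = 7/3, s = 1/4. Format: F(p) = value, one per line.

treat the 4 regions marked off by 1/2, 2, 3 separately and sum
piece [0, 1/2): integrate t**(3/2) against the kernel
piece [1/2, 2): integrate exp(-t/2) against the kernel
∫ 1/(2*t)·t^(s-1) over [2, 3)
piece [3, ∞): integrate exp(-2*t) against the kernel

F(10) = -1010083840*exp(-1) + sqrt(2)/47104 + 1047735*exp(-6)/8 + 19171/18 + 122145247909*exp(-1/4)/256
F(7/3) = -4*2**(1/3)*uppergamma(7/3, 1) - 3*2**(1/3)/4 + 2**(2/3)*uppergamma(7/3, 6)/8 + 3*2**(1/6)/184 + 9*3**(1/3)/8 + 4*2**(1/3)*uppergamma(7/3, 1/4)
F(1/4) = -2**(1/4)*uppergamma(1/4, 1) - 2*3**(1/4)/9 + 2**(3/4)*uppergamma(1/4, 6)/2 + 10*2**(1/4)/21 + 2**(1/4)*uppergamma(1/4, 1/4)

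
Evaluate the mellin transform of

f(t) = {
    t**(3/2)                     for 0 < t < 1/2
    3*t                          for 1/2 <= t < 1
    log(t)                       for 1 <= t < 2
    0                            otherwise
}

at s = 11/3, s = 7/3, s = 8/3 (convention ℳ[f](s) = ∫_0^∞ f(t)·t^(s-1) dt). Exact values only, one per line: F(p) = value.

breakpoints 1/2, 1: one integral from each of the 3 segments
on [0, 1/2): add ∫ t**(3/2)·t^(s-1) dt
between 1/2 and 1 the integrand is 3*t·t^(s-1)
between 1 and 2 the integrand is log(t)·t^(s-1)

F(11/3) = -72*2**(2/3)/121 - 9*2**(1/3)/448 + 3*2**(5/6)/992 + 1215/1694 + 24*2**(2/3)*log(2)/11
F(7/3) = -36*2**(1/3)/49 - 9*2**(2/3)/160 + 3*2**(1/6)/184 + 531/490 + 12*2**(1/3)*log(2)/7
F(8/3) = -9*2**(2/3)/16 - 9*2**(1/3)/176 + 3*2**(5/6)/400 + 675/704 + 3*2**(2/3)*log(2)/2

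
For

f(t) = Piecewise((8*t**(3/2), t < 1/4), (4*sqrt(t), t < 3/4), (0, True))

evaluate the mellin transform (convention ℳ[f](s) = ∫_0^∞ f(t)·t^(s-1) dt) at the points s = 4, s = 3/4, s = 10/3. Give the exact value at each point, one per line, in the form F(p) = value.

undo the common scale on t: 2*sqrt(2)*t**(3/2) on [0, 1/2); 2*sqrt(2)*sqrt(t) on [1/2, 3/2)
reversing the common scale on t: t**(3/2) on [0, 1); 2*sqrt(t) on [1, 3)
linearity at 1/4 turns ℳ[f](s) into 2 summed integrals
∫ over [0, 1/4) of 8*t**(3/2)·t^(s-1) joins the sum
on [1/4, 3/4): add ∫ 4*sqrt(t)·t^(s-1) dt

F(4) = -13/12672 + 9*sqrt(3)/64
F(3/4) = sqrt(2)*(-13 + 54*3**(1/4))/45
F(10/3) = 3*2**(1/3)*(-35 + 1566*3**(5/6))/42688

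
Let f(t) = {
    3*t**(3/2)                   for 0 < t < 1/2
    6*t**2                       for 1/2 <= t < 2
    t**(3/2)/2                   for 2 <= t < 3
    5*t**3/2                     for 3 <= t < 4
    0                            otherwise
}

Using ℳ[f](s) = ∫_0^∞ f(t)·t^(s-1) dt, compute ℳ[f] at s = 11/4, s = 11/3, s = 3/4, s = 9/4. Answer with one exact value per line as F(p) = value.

breakpoints 1/2, 2, 3: one integral from each of the 4 segments
between 0 and 1/2 the integrand is 3*t**(3/2)·t^(s-1)
for t in [1/2, 2): the term is ∫ 6*t**2·t^(s-1)
piece [2, 3): integrate t**(3/2)/2 against the kernel
piece [3, 4): integrate 5*t**3/2 against the kernel

F(11/4) = -2430*3**(3/4)/23 - 2483*2**(1/4)/1292 + 162*3**(1/4)/17 + 52281*2**(3/4)/2584 + 20480*sqrt(2)/23
F(11/3) = -2187*3**(2/3)/8 - 96*2**(1/6)/31 + 9*2**(5/6)/992 + 729*3**(1/6)/31 + 576*2**(2/3)/17 + 1671159*2**(1/3)/544
F(3/4) = -18*3**(3/4) - 115*2**(1/4)/99 + 2*3**(1/4) + 587*2**(3/4)/66 + 256*sqrt(2)/3
F(9/4) = -810*3**(1/4)/7 - 1133*2**(3/4)/1020 + 18*3**(3/4)/5 + 7697*2**(1/4)/340 + 10240*sqrt(2)/21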